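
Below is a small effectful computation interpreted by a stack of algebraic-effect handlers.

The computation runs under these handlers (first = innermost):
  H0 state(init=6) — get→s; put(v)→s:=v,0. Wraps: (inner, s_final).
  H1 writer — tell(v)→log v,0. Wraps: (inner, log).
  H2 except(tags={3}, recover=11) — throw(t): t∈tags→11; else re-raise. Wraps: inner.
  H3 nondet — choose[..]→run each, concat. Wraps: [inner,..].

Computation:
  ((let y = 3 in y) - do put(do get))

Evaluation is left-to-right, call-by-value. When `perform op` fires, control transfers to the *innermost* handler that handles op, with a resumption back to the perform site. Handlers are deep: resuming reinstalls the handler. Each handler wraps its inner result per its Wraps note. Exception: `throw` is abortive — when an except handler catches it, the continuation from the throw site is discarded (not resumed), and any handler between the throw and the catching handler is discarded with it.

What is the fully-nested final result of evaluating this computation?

Step-by-step:
get @ H0 ⇒ 6
put(6) @ H0 ⇒ s:=6
H0 returns (3, 6)
H1 returns ((3, 6), ())
H2 returns ((3, 6), ())
H3 returns [((3, 6), ())]
= [((3, 6), ())]

Answer: [((3, 6), ())]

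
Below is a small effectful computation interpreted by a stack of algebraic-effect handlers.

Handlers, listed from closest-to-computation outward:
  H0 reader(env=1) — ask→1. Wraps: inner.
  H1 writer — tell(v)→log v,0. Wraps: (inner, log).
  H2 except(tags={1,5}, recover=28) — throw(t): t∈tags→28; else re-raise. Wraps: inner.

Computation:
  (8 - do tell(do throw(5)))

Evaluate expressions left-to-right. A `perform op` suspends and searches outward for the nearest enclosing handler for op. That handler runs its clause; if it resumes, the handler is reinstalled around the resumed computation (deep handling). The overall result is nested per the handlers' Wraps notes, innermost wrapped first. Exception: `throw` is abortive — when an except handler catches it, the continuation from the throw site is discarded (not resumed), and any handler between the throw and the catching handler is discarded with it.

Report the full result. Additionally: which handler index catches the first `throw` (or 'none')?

Evaluation trace:
throw(5) @ H2 caught ⇒ 28
= 28

Answer: 28 ; first throw caught by: H2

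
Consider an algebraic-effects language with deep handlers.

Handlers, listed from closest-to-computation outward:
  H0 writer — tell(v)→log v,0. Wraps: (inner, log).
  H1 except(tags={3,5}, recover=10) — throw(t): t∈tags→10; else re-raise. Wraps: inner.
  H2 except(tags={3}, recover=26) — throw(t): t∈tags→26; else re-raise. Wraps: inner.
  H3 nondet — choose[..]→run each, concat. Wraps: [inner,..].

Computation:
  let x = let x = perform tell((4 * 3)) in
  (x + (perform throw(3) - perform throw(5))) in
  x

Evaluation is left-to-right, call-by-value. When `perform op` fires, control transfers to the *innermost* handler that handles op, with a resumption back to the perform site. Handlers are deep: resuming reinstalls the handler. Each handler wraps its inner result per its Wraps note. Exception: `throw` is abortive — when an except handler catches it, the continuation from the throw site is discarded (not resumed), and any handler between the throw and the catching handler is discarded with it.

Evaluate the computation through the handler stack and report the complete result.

Evaluation trace:
tell(12) @ H0 ⇒ log+=12
throw(3) @ H1 caught ⇒ 10
H2 returns 10
H3 returns [10]
= [10]

Answer: [10]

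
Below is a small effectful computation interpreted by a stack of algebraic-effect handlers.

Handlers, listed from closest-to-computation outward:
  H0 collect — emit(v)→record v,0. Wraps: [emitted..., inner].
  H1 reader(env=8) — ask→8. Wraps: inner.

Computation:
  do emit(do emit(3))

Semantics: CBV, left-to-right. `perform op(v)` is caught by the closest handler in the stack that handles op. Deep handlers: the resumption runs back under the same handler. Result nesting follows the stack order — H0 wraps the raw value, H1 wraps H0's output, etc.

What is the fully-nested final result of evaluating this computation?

Step-by-step:
emit(3) @ H0 ⇒ out+=3
emit(0) @ H0 ⇒ out+=0
H0 returns [3, 0, 0]
H1 returns [3, 0, 0]
= [3, 0, 0]

Answer: [3, 0, 0]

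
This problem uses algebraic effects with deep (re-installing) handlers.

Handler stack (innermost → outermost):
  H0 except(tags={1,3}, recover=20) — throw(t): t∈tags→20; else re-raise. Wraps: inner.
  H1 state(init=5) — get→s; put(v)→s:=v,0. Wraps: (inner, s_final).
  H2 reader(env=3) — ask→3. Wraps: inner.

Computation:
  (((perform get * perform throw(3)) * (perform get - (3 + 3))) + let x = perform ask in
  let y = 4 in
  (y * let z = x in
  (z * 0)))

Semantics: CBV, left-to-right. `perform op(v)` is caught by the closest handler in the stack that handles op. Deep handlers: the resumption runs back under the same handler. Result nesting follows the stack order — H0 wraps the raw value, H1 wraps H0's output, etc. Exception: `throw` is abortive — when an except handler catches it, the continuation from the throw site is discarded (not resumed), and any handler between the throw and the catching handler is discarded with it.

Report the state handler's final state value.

Working:
get @ H1 ⇒ 5
throw(3) @ H0 caught ⇒ 20
H1 returns (20, 5)
H2 returns (20, 5)
= (20, 5)

Answer: 5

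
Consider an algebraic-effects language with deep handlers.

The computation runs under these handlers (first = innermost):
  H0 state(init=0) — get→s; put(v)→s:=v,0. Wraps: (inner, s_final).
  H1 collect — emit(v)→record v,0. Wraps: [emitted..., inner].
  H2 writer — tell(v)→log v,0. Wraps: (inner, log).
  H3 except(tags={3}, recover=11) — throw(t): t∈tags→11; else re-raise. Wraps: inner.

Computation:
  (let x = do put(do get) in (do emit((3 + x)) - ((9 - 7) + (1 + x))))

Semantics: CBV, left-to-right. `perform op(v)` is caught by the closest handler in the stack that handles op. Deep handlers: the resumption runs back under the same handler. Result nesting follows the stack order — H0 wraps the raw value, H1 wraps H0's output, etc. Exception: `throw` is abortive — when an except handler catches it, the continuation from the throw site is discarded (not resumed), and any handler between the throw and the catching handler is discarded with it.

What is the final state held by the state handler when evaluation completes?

Working:
get @ H0 ⇒ 0
put(0) @ H0 ⇒ s:=0
emit(3) @ H1 ⇒ out+=3
H0 returns (-3, 0)
H1 returns [3, (-3, 0)]
H2 returns ([3, (-3, 0)], ())
H3 returns ([3, (-3, 0)], ())
= ([3, (-3, 0)], ())

Answer: 0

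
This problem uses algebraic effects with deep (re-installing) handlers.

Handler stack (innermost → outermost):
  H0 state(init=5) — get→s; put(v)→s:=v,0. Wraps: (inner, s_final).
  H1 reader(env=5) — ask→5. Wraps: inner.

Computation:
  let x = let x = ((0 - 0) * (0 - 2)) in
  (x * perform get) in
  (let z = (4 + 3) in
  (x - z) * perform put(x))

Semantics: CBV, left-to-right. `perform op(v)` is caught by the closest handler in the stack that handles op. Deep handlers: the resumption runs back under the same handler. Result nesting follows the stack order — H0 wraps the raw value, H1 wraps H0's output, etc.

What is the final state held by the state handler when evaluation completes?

Answer: 0

Working:
get @ H0 ⇒ 5
put(0) @ H0 ⇒ s:=0
H0 returns (0, 0)
H1 returns (0, 0)
= (0, 0)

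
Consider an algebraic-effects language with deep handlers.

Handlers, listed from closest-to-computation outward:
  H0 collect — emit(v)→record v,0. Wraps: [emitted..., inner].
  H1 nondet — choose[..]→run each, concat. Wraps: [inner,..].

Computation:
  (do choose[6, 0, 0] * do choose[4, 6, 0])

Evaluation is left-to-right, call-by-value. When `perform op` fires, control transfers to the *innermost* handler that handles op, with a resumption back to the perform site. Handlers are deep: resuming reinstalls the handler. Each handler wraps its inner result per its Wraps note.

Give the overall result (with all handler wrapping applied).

Evaluation trace:
choose[6, 0, 0] @ H1
  branch[0] choose=6:
    choose[4, 6, 0] @ H1
      branch[0] choose=4:
        H0 returns [24]
        H1 returns [[24]]
      branch[1] choose=6:
        H0 returns [36]
        H1 returns [[36]]
      branch[2] choose=0:
        H0 returns [0]
        H1 returns [[0]]
  branch[1] choose=0:
    choose[4, 6, 0] @ H1
      branch[0] choose=4:
        H0 returns [0]
        H1 returns [[0]]
      branch[1] choose=6:
        H0 returns [0]
        H1 returns [[0]]
      branch[2] choose=0:
        H0 returns [0]
        H1 returns [[0]]
  branch[2] choose=0:
    choose[4, 6, 0] @ H1
      branch[0] choose=4:
        H0 returns [0]
        H1 returns [[0]]
      branch[1] choose=6:
        H0 returns [0]
        H1 returns [[0]]
      branch[2] choose=0:
        H0 returns [0]
        H1 returns [[0]]
= [[24], [36], [0], [0], [0], [0], [0], [0], [0]]

Answer: [[24], [36], [0], [0], [0], [0], [0], [0], [0]]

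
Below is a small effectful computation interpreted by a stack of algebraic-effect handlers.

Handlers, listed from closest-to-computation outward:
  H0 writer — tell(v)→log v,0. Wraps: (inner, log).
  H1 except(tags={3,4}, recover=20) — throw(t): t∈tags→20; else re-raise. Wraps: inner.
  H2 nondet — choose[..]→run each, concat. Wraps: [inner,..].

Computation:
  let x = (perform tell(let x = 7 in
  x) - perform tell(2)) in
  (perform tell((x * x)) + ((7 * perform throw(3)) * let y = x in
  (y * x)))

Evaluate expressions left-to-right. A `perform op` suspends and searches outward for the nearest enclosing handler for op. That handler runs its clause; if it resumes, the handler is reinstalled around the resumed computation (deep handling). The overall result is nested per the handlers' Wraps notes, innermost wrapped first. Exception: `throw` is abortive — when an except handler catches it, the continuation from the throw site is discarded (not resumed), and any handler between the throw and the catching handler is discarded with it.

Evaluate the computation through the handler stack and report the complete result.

Answer: [20]

Evaluation trace:
tell(7) @ H0 ⇒ log+=7
tell(2) @ H0 ⇒ log+=2
tell(0) @ H0 ⇒ log+=0
throw(3) @ H1 caught ⇒ 20
H2 returns [20]
= [20]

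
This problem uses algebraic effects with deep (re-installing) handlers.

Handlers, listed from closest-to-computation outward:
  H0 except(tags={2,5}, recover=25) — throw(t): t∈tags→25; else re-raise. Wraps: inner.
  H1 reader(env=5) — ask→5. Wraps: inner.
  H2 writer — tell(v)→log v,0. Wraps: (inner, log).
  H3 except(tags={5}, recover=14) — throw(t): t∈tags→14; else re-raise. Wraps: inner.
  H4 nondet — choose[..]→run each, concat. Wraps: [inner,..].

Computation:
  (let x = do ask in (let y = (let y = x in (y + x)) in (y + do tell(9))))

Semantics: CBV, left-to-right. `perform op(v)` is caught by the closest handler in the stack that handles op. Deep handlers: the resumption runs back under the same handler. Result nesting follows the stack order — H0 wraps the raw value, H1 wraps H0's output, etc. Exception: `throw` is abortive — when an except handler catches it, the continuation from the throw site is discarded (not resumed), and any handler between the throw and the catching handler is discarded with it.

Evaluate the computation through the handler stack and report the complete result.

Answer: [(10, (9))]

Step-by-step:
ask @ H1 ⇒ 5
tell(9) @ H2 ⇒ log+=9
H0 returns 10
H1 returns 10
H2 returns (10, (9))
H3 returns (10, (9))
H4 returns [(10, (9))]
= [(10, (9))]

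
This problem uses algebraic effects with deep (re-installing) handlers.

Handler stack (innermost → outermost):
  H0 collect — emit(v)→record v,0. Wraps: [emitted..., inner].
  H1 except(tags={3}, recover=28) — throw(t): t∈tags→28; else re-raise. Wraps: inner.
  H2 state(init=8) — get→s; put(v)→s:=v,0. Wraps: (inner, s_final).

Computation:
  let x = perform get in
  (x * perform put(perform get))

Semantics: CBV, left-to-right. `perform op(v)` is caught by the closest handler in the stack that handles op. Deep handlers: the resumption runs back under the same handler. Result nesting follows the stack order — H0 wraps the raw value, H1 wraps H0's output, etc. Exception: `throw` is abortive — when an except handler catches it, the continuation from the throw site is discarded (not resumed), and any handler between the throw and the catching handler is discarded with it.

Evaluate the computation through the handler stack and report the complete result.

Answer: ([0], 8)

Working:
get @ H2 ⇒ 8
get @ H2 ⇒ 8
put(8) @ H2 ⇒ s:=8
H0 returns [0]
H1 returns [0]
H2 returns ([0], 8)
= ([0], 8)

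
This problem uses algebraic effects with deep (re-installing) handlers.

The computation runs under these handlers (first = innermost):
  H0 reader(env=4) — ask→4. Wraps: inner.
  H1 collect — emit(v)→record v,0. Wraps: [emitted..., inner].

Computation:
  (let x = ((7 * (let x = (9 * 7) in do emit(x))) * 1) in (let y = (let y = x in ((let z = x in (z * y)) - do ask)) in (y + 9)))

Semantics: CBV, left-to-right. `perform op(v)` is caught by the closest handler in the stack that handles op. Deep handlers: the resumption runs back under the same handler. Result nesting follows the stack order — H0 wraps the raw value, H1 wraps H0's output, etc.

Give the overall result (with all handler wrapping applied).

Step-by-step:
emit(63) @ H1 ⇒ out+=63
ask @ H0 ⇒ 4
H0 returns 5
H1 returns [63, 5]
= [63, 5]

Answer: [63, 5]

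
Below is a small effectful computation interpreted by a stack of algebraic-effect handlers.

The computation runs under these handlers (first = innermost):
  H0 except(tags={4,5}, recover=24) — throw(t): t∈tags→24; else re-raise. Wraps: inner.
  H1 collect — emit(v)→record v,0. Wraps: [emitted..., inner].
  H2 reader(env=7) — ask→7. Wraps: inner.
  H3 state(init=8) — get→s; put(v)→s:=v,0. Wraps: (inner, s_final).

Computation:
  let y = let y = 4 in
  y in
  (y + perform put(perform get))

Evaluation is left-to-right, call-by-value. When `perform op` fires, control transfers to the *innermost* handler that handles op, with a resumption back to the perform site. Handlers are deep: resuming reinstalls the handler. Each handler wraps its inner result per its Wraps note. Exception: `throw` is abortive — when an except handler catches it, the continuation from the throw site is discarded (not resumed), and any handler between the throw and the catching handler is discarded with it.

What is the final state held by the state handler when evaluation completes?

Answer: 8

Working:
get @ H3 ⇒ 8
put(8) @ H3 ⇒ s:=8
H0 returns 4
H1 returns [4]
H2 returns [4]
H3 returns ([4], 8)
= ([4], 8)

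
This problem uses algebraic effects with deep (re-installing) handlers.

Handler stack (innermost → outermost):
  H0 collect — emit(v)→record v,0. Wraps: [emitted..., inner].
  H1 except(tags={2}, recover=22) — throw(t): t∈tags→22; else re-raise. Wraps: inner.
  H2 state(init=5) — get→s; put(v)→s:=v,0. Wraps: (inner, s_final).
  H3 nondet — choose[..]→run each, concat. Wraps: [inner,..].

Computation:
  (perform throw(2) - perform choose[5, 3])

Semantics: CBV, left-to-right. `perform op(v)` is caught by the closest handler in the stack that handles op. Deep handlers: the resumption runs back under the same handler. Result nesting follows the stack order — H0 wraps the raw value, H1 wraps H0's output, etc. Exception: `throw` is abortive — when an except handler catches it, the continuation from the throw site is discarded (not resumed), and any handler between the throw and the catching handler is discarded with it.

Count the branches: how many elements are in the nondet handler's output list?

Answer: 1

Step-by-step:
throw(2) @ H1 caught ⇒ 22
H2 returns (22, 5)
H3 returns [(22, 5)]
= [(22, 5)]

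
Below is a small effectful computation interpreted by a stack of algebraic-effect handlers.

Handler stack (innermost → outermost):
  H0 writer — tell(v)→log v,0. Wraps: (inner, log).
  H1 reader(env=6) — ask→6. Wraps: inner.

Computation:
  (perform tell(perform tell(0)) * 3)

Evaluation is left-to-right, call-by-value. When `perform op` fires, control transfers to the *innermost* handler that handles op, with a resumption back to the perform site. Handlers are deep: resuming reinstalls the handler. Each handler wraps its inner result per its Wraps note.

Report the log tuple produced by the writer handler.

Answer: (0, 0)

Evaluation trace:
tell(0) @ H0 ⇒ log+=0
tell(0) @ H0 ⇒ log+=0
H0 returns (0, (0, 0))
H1 returns (0, (0, 0))
= (0, (0, 0))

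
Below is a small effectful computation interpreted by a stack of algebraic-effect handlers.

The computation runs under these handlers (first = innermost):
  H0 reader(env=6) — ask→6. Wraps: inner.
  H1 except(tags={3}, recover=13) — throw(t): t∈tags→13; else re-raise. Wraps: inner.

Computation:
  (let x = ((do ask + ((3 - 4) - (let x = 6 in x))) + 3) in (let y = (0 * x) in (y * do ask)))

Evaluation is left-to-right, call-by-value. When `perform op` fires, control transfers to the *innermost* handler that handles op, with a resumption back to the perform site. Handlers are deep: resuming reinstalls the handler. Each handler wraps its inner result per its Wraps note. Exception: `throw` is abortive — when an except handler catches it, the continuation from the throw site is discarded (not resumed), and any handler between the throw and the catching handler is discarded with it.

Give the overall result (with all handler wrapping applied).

Working:
ask @ H0 ⇒ 6
ask @ H0 ⇒ 6
H0 returns 0
H1 returns 0
= 0

Answer: 0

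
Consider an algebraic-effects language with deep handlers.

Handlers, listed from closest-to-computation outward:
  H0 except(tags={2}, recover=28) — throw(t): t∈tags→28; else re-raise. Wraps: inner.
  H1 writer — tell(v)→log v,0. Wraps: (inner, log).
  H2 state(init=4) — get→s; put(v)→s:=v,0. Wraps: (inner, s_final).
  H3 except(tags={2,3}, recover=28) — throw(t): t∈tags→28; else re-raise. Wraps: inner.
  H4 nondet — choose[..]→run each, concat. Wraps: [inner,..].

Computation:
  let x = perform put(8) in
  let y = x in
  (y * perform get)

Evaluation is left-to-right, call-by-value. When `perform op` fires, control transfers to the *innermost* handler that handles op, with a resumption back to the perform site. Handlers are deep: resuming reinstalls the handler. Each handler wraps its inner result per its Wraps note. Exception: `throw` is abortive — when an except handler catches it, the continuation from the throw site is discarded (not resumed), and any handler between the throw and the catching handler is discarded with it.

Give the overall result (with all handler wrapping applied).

Step-by-step:
put(8) @ H2 ⇒ s:=8
get @ H2 ⇒ 8
H0 returns 0
H1 returns (0, ())
H2 returns ((0, ()), 8)
H3 returns ((0, ()), 8)
H4 returns [((0, ()), 8)]
= [((0, ()), 8)]

Answer: [((0, ()), 8)]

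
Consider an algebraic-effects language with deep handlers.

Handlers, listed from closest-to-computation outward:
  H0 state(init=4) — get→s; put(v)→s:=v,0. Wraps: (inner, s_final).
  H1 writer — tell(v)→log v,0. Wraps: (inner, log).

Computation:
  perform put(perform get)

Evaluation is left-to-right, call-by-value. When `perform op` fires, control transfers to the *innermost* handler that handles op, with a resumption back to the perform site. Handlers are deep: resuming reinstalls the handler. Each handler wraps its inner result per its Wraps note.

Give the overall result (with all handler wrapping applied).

Answer: ((0, 4), ())

Evaluation trace:
get @ H0 ⇒ 4
put(4) @ H0 ⇒ s:=4
H0 returns (0, 4)
H1 returns ((0, 4), ())
= ((0, 4), ())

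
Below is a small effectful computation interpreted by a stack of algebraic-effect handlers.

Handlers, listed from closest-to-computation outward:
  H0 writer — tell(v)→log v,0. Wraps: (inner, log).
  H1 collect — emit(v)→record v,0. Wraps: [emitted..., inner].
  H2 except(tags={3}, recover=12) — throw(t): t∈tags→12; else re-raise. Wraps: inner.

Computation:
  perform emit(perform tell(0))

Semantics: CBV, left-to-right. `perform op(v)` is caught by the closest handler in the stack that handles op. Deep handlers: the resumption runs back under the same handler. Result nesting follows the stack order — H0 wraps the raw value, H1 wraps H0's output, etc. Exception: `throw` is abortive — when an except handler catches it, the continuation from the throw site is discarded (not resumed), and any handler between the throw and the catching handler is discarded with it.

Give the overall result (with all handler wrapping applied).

Step-by-step:
tell(0) @ H0 ⇒ log+=0
emit(0) @ H1 ⇒ out+=0
H0 returns (0, (0))
H1 returns [0, (0, (0))]
H2 returns [0, (0, (0))]
= [0, (0, (0))]

Answer: [0, (0, (0))]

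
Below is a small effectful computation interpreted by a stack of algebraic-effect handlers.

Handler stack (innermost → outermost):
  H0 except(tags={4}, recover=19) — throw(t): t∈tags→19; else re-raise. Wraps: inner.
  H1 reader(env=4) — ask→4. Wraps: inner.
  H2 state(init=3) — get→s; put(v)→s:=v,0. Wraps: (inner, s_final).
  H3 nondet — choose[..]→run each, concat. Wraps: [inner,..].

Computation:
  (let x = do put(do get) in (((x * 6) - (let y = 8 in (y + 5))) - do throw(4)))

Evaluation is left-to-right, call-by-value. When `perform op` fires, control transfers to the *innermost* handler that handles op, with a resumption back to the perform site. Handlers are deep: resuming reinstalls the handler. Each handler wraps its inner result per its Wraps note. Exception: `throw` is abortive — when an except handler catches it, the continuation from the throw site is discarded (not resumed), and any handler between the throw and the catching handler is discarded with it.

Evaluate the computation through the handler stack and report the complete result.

Step-by-step:
get @ H2 ⇒ 3
put(3) @ H2 ⇒ s:=3
throw(4) @ H0 caught ⇒ 19
H1 returns 19
H2 returns (19, 3)
H3 returns [(19, 3)]
= [(19, 3)]

Answer: [(19, 3)]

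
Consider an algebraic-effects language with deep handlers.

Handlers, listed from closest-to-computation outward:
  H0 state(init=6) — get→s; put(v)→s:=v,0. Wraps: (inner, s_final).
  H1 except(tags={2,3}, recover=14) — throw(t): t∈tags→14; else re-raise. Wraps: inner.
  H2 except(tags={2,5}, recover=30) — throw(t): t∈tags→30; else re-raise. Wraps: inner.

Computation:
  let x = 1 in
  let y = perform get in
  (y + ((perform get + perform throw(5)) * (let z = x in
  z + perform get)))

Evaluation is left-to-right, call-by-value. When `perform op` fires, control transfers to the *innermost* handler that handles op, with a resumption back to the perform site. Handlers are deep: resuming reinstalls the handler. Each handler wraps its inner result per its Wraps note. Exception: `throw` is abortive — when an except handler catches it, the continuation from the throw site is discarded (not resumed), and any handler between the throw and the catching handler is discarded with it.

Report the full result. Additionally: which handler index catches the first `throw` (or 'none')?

Answer: 30 ; first throw caught by: H2

Evaluation trace:
get @ H0 ⇒ 6
get @ H0 ⇒ 6
throw(5) @ H1 re-raised
throw(5) @ H2 caught ⇒ 30
= 30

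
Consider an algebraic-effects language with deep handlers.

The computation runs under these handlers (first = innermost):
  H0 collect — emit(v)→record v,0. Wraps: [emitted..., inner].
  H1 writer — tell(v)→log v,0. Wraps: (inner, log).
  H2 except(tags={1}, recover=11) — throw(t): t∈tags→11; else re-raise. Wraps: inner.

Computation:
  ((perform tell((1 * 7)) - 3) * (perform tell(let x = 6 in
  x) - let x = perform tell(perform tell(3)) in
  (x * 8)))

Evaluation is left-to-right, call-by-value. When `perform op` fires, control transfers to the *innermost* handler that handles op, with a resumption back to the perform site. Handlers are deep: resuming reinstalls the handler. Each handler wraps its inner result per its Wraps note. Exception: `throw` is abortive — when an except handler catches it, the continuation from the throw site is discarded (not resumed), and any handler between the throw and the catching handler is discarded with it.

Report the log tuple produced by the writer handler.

Answer: (7, 6, 3, 0)

Evaluation trace:
tell(7) @ H1 ⇒ log+=7
tell(6) @ H1 ⇒ log+=6
tell(3) @ H1 ⇒ log+=3
tell(0) @ H1 ⇒ log+=0
H0 returns [0]
H1 returns ([0], (7, 6, 3, 0))
H2 returns ([0], (7, 6, 3, 0))
= ([0], (7, 6, 3, 0))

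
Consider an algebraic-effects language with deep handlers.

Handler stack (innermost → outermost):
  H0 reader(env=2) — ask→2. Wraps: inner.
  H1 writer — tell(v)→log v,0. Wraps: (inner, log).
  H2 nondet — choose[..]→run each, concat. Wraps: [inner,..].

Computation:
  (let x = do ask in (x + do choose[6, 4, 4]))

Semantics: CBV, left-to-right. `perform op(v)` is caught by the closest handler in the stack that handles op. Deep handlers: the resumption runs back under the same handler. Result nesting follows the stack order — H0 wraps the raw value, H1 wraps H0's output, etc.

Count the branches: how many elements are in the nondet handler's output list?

Evaluation trace:
ask @ H0 ⇒ 2
choose[6, 4, 4] @ H2
  branch[0] choose=6:
    H0 returns 8
    H1 returns (8, ())
    H2 returns [(8, ())]
  branch[1] choose=4:
    H0 returns 6
    H1 returns (6, ())
    H2 returns [(6, ())]
  branch[2] choose=4:
    H0 returns 6
    H1 returns (6, ())
    H2 returns [(6, ())]
= [(8, ()), (6, ()), (6, ())]

Answer: 3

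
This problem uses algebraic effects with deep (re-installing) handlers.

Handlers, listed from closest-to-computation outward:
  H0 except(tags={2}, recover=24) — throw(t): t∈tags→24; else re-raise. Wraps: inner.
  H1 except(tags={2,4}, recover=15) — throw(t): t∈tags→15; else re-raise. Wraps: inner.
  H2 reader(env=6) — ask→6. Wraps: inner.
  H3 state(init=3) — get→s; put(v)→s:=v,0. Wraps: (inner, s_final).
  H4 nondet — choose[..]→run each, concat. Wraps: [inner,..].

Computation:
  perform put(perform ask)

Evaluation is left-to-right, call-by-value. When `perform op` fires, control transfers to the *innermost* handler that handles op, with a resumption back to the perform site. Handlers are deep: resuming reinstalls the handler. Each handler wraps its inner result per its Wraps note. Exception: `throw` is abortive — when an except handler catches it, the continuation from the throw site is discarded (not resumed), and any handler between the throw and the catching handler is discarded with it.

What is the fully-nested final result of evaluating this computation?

Answer: [(0, 6)]

Step-by-step:
ask @ H2 ⇒ 6
put(6) @ H3 ⇒ s:=6
H0 returns 0
H1 returns 0
H2 returns 0
H3 returns (0, 6)
H4 returns [(0, 6)]
= [(0, 6)]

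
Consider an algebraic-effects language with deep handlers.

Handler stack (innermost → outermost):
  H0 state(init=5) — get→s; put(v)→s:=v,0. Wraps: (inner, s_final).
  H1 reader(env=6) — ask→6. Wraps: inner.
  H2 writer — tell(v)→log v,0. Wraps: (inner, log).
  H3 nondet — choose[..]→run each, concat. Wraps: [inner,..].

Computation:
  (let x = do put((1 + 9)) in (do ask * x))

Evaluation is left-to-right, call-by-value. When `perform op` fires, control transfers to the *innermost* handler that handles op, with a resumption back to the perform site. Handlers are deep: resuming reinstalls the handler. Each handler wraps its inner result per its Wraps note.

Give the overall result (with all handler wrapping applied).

Evaluation trace:
put(10) @ H0 ⇒ s:=10
ask @ H1 ⇒ 6
H0 returns (0, 10)
H1 returns (0, 10)
H2 returns ((0, 10), ())
H3 returns [((0, 10), ())]
= [((0, 10), ())]

Answer: [((0, 10), ())]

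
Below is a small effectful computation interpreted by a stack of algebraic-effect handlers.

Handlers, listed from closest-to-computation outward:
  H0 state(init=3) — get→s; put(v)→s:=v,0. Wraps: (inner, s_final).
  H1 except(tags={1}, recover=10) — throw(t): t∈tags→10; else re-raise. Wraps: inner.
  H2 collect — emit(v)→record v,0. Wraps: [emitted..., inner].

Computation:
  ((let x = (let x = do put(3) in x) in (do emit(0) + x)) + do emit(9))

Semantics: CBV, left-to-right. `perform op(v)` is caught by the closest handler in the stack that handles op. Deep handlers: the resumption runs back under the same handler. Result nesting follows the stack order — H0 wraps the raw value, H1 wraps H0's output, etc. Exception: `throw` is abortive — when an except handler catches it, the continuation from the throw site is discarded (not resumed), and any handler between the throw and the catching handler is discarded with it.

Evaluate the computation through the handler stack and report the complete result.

Answer: [0, 9, (0, 3)]

Step-by-step:
put(3) @ H0 ⇒ s:=3
emit(0) @ H2 ⇒ out+=0
emit(9) @ H2 ⇒ out+=9
H0 returns (0, 3)
H1 returns (0, 3)
H2 returns [0, 9, (0, 3)]
= [0, 9, (0, 3)]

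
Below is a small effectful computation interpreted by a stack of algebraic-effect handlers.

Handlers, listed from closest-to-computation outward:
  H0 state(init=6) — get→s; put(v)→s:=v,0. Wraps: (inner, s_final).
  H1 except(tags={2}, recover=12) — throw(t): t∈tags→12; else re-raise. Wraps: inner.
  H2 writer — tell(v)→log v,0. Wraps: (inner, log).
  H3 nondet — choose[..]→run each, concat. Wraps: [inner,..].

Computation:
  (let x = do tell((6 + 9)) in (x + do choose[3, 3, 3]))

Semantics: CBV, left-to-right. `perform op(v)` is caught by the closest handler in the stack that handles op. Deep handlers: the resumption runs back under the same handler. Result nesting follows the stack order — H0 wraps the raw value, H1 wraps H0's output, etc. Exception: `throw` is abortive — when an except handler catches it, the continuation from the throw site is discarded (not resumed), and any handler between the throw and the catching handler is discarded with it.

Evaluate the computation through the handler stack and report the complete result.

Answer: [((3, 6), (15)), ((3, 6), (15)), ((3, 6), (15))]

Step-by-step:
tell(15) @ H2 ⇒ log+=15
choose[3, 3, 3] @ H3
  branch[0] choose=3:
    H0 returns (3, 6)
    H1 returns (3, 6)
    H2 returns ((3, 6), (15))
    H3 returns [((3, 6), (15))]
  branch[1] choose=3:
    H0 returns (3, 6)
    H1 returns (3, 6)
    H2 returns ((3, 6), (15))
    H3 returns [((3, 6), (15))]
  branch[2] choose=3:
    H0 returns (3, 6)
    H1 returns (3, 6)
    H2 returns ((3, 6), (15))
    H3 returns [((3, 6), (15))]
= [((3, 6), (15)), ((3, 6), (15)), ((3, 6), (15))]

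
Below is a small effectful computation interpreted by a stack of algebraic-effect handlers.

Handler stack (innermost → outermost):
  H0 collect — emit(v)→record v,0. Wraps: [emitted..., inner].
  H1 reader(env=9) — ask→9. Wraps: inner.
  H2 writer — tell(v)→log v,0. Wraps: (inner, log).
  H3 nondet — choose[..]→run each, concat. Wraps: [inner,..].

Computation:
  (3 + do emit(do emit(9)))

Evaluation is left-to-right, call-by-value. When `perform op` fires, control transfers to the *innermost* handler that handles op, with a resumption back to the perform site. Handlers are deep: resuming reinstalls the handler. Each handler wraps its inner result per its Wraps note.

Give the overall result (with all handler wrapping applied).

Answer: [([9, 0, 3], ())]

Step-by-step:
emit(9) @ H0 ⇒ out+=9
emit(0) @ H0 ⇒ out+=0
H0 returns [9, 0, 3]
H1 returns [9, 0, 3]
H2 returns ([9, 0, 3], ())
H3 returns [([9, 0, 3], ())]
= [([9, 0, 3], ())]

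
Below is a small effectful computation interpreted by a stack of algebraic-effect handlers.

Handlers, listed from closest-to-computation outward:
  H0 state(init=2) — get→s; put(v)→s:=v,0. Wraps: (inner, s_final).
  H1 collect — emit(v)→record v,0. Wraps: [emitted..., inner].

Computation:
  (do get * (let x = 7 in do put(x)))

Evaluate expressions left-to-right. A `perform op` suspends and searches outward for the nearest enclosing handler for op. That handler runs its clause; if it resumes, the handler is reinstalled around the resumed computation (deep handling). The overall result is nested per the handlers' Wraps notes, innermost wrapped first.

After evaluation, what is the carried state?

Answer: 7

Evaluation trace:
get @ H0 ⇒ 2
put(7) @ H0 ⇒ s:=7
H0 returns (0, 7)
H1 returns [(0, 7)]
= [(0, 7)]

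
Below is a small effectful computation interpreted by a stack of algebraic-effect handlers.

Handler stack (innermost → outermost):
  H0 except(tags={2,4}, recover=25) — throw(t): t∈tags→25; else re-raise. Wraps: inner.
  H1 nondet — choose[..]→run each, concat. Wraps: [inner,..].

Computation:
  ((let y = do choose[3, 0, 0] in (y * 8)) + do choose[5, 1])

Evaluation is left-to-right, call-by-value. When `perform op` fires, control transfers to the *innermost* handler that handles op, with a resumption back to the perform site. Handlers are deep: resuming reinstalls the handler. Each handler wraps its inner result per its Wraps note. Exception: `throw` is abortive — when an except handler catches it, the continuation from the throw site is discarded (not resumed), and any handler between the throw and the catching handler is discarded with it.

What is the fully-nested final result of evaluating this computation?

Step-by-step:
choose[3, 0, 0] @ H1
  branch[0] choose=3:
    choose[5, 1] @ H1
      branch[0] choose=5:
        H0 returns 29
        H1 returns [29]
      branch[1] choose=1:
        H0 returns 25
        H1 returns [25]
  branch[1] choose=0:
    choose[5, 1] @ H1
      branch[0] choose=5:
        H0 returns 5
        H1 returns [5]
      branch[1] choose=1:
        H0 returns 1
        H1 returns [1]
  branch[2] choose=0:
    choose[5, 1] @ H1
      branch[0] choose=5:
        H0 returns 5
        H1 returns [5]
      branch[1] choose=1:
        H0 returns 1
        H1 returns [1]
= [29, 25, 5, 1, 5, 1]

Answer: [29, 25, 5, 1, 5, 1]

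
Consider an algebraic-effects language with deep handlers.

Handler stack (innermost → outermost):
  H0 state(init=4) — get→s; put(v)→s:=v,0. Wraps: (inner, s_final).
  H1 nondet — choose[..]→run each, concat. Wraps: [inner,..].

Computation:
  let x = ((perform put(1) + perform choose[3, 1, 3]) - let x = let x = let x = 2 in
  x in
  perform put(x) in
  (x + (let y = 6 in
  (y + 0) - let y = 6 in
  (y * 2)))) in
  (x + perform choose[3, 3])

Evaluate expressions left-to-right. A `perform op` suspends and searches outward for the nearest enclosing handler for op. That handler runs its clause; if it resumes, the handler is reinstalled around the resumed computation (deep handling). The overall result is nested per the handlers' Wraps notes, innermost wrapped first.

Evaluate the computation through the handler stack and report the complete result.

Working:
put(1) @ H0 ⇒ s:=1
choose[3, 1, 3] @ H1
  branch[0] choose=3:
    put(2) @ H0 ⇒ s:=2
    choose[3, 3] @ H1
      branch[0] choose=3:
        H0 returns (12, 2)
        H1 returns [(12, 2)]
      branch[1] choose=3:
        H0 returns (12, 2)
        H1 returns [(12, 2)]
  branch[1] choose=1:
    put(2) @ H0 ⇒ s:=2
    choose[3, 3] @ H1
      branch[0] choose=3:
        H0 returns (10, 2)
        H1 returns [(10, 2)]
      branch[1] choose=3:
        H0 returns (10, 2)
        H1 returns [(10, 2)]
  branch[2] choose=3:
    put(2) @ H0 ⇒ s:=2
    choose[3, 3] @ H1
      branch[0] choose=3:
        H0 returns (12, 2)
        H1 returns [(12, 2)]
      branch[1] choose=3:
        H0 returns (12, 2)
        H1 returns [(12, 2)]
= [(12, 2), (12, 2), (10, 2), (10, 2), (12, 2), (12, 2)]

Answer: [(12, 2), (12, 2), (10, 2), (10, 2), (12, 2), (12, 2)]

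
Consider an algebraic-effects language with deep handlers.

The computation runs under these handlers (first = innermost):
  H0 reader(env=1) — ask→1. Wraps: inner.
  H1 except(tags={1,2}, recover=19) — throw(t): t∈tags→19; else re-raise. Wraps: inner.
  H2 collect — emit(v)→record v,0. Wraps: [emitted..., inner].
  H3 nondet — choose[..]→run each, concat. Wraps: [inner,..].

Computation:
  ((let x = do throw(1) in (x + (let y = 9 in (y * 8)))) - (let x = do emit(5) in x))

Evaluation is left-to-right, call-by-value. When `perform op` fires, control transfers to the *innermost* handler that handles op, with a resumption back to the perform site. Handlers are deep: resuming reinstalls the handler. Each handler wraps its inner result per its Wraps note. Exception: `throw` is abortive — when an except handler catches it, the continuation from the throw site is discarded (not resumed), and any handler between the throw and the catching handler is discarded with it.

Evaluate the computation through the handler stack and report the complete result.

Evaluation trace:
throw(1) @ H1 caught ⇒ 19
H2 returns [19]
H3 returns [[19]]
= [[19]]

Answer: [[19]]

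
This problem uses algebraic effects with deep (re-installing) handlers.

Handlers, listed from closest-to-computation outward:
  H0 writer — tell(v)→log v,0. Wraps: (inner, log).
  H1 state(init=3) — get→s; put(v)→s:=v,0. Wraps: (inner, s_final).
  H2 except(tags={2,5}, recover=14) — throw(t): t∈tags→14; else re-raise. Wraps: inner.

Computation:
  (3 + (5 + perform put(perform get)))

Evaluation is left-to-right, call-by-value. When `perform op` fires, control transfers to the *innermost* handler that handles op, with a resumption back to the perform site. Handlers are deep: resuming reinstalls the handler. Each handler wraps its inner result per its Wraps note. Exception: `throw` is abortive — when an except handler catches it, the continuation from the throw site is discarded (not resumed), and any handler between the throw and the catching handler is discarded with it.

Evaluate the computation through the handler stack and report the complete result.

Step-by-step:
get @ H1 ⇒ 3
put(3) @ H1 ⇒ s:=3
H0 returns (8, ())
H1 returns ((8, ()), 3)
H2 returns ((8, ()), 3)
= ((8, ()), 3)

Answer: ((8, ()), 3)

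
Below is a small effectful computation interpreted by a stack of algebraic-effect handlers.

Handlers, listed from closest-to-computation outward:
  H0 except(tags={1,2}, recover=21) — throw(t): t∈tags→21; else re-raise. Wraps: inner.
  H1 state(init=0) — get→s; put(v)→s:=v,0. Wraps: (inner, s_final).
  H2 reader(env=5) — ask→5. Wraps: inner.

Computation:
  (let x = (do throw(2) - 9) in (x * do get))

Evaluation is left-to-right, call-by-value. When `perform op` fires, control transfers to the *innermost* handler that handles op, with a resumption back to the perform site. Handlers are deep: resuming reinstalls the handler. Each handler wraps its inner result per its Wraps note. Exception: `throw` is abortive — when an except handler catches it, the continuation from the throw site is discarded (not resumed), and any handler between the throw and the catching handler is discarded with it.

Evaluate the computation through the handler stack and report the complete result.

Working:
throw(2) @ H0 caught ⇒ 21
H1 returns (21, 0)
H2 returns (21, 0)
= (21, 0)

Answer: (21, 0)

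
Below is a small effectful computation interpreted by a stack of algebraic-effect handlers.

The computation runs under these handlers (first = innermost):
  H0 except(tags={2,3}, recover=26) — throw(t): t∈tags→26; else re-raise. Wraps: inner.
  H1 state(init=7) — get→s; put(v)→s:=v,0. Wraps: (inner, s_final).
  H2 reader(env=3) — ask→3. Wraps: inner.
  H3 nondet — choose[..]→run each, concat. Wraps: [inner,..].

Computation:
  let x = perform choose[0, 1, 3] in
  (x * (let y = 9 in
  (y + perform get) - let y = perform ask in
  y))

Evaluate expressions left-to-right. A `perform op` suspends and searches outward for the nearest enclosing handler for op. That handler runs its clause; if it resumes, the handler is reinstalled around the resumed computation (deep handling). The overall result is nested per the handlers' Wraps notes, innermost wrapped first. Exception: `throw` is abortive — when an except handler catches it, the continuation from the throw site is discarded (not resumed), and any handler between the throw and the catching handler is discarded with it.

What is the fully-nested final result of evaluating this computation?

Answer: [(0, 7), (13, 7), (39, 7)]

Step-by-step:
choose[0, 1, 3] @ H3
  branch[0] choose=0:
    get @ H1 ⇒ 7
    ask @ H2 ⇒ 3
    H0 returns 0
    H1 returns (0, 7)
    H2 returns (0, 7)
    H3 returns [(0, 7)]
  branch[1] choose=1:
    get @ H1 ⇒ 7
    ask @ H2 ⇒ 3
    H0 returns 13
    H1 returns (13, 7)
    H2 returns (13, 7)
    H3 returns [(13, 7)]
  branch[2] choose=3:
    get @ H1 ⇒ 7
    ask @ H2 ⇒ 3
    H0 returns 39
    H1 returns (39, 7)
    H2 returns (39, 7)
    H3 returns [(39, 7)]
= [(0, 7), (13, 7), (39, 7)]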